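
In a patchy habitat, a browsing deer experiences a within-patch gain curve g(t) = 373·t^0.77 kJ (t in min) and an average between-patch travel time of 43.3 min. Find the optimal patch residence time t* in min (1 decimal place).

145.0 min

Optimal t* satisfies g'(t*) = g(t*)/(T + t*).
g'(t) = 0.77·373·t^-0.23. Setting 0.77·373·t^-0.23 = 373·t^0.77/(43.3+t) gives 0.77(43.3+t) = t, so 0.23·t = 0.77×43.3.
t* = 0.77×43.3/0.23 = 145 min.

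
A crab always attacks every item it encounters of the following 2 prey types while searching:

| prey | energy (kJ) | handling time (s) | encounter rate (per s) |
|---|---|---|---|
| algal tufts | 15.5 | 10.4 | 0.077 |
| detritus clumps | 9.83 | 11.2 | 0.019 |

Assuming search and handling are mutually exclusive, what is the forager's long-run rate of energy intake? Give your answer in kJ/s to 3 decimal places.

0.685 kJ/s

R = (0.077×15.5 + 0.019×9.83) / (1 + 0.077×10.4 + 0.019×11.2) = 1.38/2.014 = 0.6855 kJ/s.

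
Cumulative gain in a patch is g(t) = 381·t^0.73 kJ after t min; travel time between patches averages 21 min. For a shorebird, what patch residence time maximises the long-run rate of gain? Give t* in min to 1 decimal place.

Optimal t* satisfies g'(t*) = g(t*)/(T + t*).
g'(t) = 0.73·381·t^-0.27. Setting 0.73·381·t^-0.27 = 381·t^0.73/(21+t) gives 0.73(21+t) = t, so 0.27·t = 0.73×21.
t* = 0.73×21/0.27 = 56.78 min.

56.8 min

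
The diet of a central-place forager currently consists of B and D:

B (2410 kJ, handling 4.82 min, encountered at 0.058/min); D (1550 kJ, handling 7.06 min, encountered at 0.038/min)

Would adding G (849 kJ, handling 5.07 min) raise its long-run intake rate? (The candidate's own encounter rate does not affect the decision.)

Yes

Intake rate on the current diet: R = (0.058×2410 + 0.038×1550) / (1 + 0.058×4.82 + 0.038×7.06) = 198.7/1.548 = 128.4 kJ/min.
Profitability of G: 849/5.07 = 167.5 kJ/min.
167.5 > 128.4, so adding G raises the average — include it.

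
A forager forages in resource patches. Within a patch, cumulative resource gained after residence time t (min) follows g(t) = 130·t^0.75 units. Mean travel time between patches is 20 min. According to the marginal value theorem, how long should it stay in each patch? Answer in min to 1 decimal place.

By the marginal value theorem, leave when the instantaneous gain rate g'(t) equals the habitat-wide average g(t)/(T + t).
g'(t) = 0.75·130·t^-0.25. Setting 0.75·130·t^-0.25 = 130·t^0.75/(20+t) gives 0.75(20+t) = t, so 0.25·t = 0.75×20.
t* = 0.75×20/0.25 = 60 min.

60.0 min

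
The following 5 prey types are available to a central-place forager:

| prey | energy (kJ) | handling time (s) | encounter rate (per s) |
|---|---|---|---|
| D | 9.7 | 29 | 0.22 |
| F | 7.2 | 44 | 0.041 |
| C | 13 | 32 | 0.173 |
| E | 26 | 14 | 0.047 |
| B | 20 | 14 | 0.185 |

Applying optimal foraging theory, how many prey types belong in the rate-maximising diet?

E/h in descending order: E 1.86, B 1.43, C 0.406, D 0.334, F 0.164 kJ/s. The optimal diet is the largest prefix of this list for which every included type satisfies E_i/h_i > R on the types above it.
Rate on top 1: 0.737. B: 1.43 > 0.737 → include.
Rate on top 2: 1.159. C: 0.406 < 1.159 → exclude; stop.
Optimal diet: E, B — 2 of 5 types.

2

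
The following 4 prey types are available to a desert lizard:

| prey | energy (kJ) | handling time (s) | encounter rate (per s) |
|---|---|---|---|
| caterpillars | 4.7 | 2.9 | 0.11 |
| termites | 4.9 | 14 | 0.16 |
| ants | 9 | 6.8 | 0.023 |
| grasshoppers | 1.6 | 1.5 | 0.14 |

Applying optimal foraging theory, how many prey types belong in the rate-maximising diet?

E/h in descending order: caterpillars 1.62, ants 1.32, grasshoppers 1.07, termites 0.35 kJ/s. The optimal diet is the largest prefix of this list for which every included type satisfies E_i/h_i > R on the types above it.
Rate on top 1: 0.392. ants: 1.32 > 0.392 → include.
Rate on top 2: 0.4907. grasshoppers: 1.07 > 0.4907 → include.
Rate on top 3: 0.5625. termites: 0.35 < 0.5625 → exclude; stop.
Optimal diet: caterpillars, ants, grasshoppers — 3 of 4 types.

3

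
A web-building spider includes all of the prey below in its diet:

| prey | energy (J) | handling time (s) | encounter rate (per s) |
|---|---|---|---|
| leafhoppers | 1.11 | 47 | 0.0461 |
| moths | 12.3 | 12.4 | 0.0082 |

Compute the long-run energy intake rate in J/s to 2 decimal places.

0.05 J/s

R = (0.0461×1.11 + 0.0082×12.3) / (1 + 0.0461×47 + 0.0082×12.4) = 0.152/3.268 = 0.04652 J/s.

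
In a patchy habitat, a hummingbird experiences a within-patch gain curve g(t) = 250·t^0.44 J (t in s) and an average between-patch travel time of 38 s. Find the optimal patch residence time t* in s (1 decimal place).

By the marginal value theorem, leave when the instantaneous gain rate g'(t) equals the habitat-wide average g(t)/(T + t).
g'(t) = 0.44·250·t^-0.56. Setting 0.44·250·t^-0.56 = 250·t^0.44/(38+t) gives 0.44(38+t) = t, so 0.56·t = 0.44×38.
t* = 0.44×38/0.56 = 29.86 s.

29.9 s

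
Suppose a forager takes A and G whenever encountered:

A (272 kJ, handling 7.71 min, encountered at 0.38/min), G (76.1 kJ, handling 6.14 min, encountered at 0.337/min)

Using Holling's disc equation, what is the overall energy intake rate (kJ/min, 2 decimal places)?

21.50 kJ/min

R = (0.38×272 + 0.337×76.1) / (1 + 0.38×7.71 + 0.337×6.14) = 129/5.999 = 21.5 kJ/min.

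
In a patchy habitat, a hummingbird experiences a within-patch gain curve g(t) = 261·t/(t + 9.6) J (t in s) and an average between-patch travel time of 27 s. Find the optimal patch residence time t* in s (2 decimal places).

Optimal t* satisfies g'(t*) = g(t*)/(T + t*).
g'(t) = 261·9.6/(t + 9.6)². Setting 261·9.6/(t+9.6)² = 261t/[(t+9.6)(27+t)] gives 9.6(27+t) = t(t+9.6), so t² = 9.6×27 = 259.2.
t* = √259.2 = 16.1 s.

16.10 s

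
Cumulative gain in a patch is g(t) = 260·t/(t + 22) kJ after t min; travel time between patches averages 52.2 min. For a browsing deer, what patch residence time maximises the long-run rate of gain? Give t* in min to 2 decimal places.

33.89 min

Optimal t* satisfies g'(t*) = g(t*)/(T + t*).
g'(t) = 260·22/(t + 22)². Setting 260·22/(t+22)² = 260t/[(t+22)(52.2+t)] gives 22(52.2+t) = t(t+22), so t² = 22×52.2 = 1148.
t* = √1148 = 33.89 min.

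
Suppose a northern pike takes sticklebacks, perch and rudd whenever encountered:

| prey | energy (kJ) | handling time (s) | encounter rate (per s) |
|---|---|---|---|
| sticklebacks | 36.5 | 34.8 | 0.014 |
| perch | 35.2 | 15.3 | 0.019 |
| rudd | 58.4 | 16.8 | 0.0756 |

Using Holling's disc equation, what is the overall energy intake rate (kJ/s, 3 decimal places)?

1.836 kJ/s

R = (0.014×36.5 + 0.019×35.2 + 0.0756×58.4) / (1 + 0.014×34.8 + 0.019×15.3 + 0.0756×16.8) = 5.595/3.048 = 1.836 kJ/s.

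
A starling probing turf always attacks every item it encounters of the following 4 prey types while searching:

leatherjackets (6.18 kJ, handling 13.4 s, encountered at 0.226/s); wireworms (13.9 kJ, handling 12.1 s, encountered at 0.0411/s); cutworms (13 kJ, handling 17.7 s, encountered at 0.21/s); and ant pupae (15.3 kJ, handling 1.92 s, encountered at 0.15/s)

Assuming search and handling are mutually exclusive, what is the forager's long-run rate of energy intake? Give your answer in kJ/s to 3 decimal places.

0.820 kJ/s

R = Σλ_iE_i / (1 + Σλ_ih_i)
Numerator: 0.226×6.18 + 0.0411×13.9 + 0.21×13 + 0.15×15.3 = 6.993
Denominator: 1 + 0.226×13.4 + 0.0411×12.1 + 0.21×17.7 + 0.15×1.92 = 8.531
R = 6.993/8.531 = 0.8197 kJ/s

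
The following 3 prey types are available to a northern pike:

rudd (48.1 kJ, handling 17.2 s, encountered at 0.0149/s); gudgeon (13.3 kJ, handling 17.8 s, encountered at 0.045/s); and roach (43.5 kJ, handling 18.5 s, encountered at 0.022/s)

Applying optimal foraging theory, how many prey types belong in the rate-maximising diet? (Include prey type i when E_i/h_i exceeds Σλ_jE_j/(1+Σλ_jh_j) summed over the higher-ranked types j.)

2

Profitabilities (E/h, kJ/s): rudd 2.8, roach 2.35, gudgeon 0.747. Add prey in this order while the next type's profitability exceeds the intake rate on those already taken.
Rate on top 1: 0.5705. roach: 2.35 > 0.5705 → include.
Rate on top 2: 1.006. gudgeon: 0.747 < 1.006 → exclude; stop.
Optimal diet: rudd, roach — 2 of 3 types.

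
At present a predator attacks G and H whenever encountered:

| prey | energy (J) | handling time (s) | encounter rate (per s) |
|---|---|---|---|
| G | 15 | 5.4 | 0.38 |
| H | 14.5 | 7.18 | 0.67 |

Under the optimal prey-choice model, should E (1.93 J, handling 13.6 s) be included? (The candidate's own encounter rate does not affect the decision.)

Intake rate on the current diet: R = (0.38×15 + 0.67×14.5) / (1 + 0.38×5.4 + 0.67×7.18) = 15.41/7.863 = 1.961 J/s.
E: E/h = 1.93/13.6 = 0.1419 J/s.
0.1419 < 1.961, so adding E would lower the average — exclude it.

No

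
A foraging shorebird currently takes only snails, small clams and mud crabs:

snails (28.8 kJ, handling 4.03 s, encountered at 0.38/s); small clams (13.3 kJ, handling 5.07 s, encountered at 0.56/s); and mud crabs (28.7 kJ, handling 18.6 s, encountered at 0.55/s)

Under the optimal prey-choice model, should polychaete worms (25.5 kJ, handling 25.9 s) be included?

No

On snails, small clams and mud crabs alone, R = ΣλE/(1+Σλh) = 34.18/15.6 = 2.191 kJ/s.
polychaete worms: E/h = 25.5/25.9 = 0.9846 kJ/s.
0.9846 < 2.191, so adding polychaete worms would lower the average — exclude it.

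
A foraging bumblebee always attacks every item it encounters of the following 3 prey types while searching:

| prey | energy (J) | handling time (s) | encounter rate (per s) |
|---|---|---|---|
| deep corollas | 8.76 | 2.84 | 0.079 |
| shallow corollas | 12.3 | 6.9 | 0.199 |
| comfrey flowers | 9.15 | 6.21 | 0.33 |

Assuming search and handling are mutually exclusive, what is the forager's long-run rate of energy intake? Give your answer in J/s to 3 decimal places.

1.325 J/s

R = (0.079×8.76 + 0.199×12.3 + 0.33×9.15) / (1 + 0.079×2.84 + 0.199×6.9 + 0.33×6.21) = 6.159/4.647 = 1.325 J/s.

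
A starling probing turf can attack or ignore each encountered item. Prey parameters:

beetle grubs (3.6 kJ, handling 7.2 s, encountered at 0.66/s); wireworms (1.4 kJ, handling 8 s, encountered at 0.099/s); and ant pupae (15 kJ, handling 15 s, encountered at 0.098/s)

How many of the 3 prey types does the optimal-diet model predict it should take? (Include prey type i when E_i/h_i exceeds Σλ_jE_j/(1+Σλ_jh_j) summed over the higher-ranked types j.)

Rank by E/h (kJ/s): ant pupae 1, beetle grubs 0.5, wireworms 0.175. Include each in turn until the next type's E/h falls below the running intake rate.
Rate on top 1: 0.5951. beetle grubs: 0.5 < 0.5951 → exclude; stop.
Optimal diet: ant pupae — 1 of 3 types.

1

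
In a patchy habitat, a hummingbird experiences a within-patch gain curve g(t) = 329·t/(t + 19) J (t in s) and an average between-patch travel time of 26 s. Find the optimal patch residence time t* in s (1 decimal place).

22.2 s

Optimal t* satisfies g'(t*) = g(t*)/(T + t*).
g'(t) = 329·19/(t + 19)². Setting 329·19/(t+19)² = 329t/[(t+19)(26+t)] gives 19(26+t) = t(t+19), so t² = 19×26 = 494.
t* = √494 = 22.23 s.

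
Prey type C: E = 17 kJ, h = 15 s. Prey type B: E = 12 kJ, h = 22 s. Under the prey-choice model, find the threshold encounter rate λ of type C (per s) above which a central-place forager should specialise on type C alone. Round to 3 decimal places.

0.062 per s

The zero-one rule: include type B iff E₂/h₂ > λE₁/(1+λh₁). Equality gives the switch point.
λE₁h₂ = E₂ + λE₂h₁ ⇒ λ = E₂/(E₁h₂ − E₂h₁) = 12/(374 − 180) = 0.06186 per s.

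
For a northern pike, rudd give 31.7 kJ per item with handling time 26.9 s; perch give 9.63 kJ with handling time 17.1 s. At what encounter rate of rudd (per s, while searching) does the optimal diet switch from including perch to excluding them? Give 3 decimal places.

0.034 per s

At the threshold, the rate on rudd alone equals the profitability of perch: λ·31.7/(1 + λ·26.9) = 9.63/17.1 = 0.5632.
Rearranging, λ(31.7 − 0.5632×26.9) = 0.5632, so λ = 0.5632/16.55 = 0.03403 per s.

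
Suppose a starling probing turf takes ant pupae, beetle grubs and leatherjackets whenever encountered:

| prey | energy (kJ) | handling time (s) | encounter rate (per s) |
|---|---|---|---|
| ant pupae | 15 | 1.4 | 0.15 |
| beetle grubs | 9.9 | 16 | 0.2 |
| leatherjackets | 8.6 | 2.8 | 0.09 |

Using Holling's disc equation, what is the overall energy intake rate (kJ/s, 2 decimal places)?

R = Σλ_iE_i / (1 + Σλ_ih_i)
Numerator: 0.15×15 + 0.2×9.9 + 0.09×8.6 = 5.004
Denominator: 1 + 0.15×1.4 + 0.2×16 + 0.09×2.8 = 4.662
R = 5.004/4.662 = 1.073 kJ/s

1.07 kJ/s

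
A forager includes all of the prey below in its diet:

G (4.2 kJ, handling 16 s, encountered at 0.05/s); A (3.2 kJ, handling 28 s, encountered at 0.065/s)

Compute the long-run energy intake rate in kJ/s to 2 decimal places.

R = (0.05×4.2 + 0.065×3.2) / (1 + 0.05×16 + 0.065×28) = 0.418/3.62 = 0.1155 kJ/s.

0.12 kJ/s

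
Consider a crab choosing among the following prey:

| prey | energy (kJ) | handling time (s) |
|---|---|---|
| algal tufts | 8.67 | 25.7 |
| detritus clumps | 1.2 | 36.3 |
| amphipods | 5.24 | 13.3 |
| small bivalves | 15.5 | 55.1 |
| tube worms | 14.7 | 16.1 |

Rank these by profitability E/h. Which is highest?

In descending order of E/h:
tube worms: 14.7/16.1 = 0.913 kJ/s
amphipods: 5.24/13.3 = 0.394 kJ/s
algal tufts: 8.67/25.7 = 0.337 kJ/s
small bivalves: 15.5/55.1 = 0.281 kJ/s
detritus clumps: 1.2/36.3 = 0.0331 kJ/s

tube worms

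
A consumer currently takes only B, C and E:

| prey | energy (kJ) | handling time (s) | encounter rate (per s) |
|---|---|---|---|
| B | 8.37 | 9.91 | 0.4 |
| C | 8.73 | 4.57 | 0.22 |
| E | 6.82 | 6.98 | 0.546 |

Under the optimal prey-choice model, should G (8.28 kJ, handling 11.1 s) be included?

No

Current rate: (0.4×8.37 + 0.22×8.73 + 0.546×6.82)/(1 + 0.4×9.91 + 0.22×4.57 + 0.546×6.98) = 0.9194 kJ/s.
Profitability of G: 8.28/11.1 = 0.7459 kJ/s.
Since 0.7459 < R, time spent handling G is better spent searching.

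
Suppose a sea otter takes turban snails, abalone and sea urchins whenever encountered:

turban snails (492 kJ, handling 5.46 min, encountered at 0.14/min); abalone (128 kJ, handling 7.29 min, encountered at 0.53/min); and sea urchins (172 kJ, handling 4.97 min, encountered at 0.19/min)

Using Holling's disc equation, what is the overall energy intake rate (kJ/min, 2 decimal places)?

25.77 kJ/min

R = Σλ_iE_i / (1 + Σλ_ih_i)
Numerator: 0.14×492 + 0.53×128 + 0.19×172 = 169.4
Denominator: 1 + 0.14×5.46 + 0.53×7.29 + 0.19×4.97 = 6.572
R = 169.4/6.572 = 25.77 kJ/min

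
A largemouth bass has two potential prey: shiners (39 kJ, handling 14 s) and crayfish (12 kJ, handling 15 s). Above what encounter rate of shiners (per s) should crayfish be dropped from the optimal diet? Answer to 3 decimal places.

At the threshold, the rate on shiners alone equals the profitability of crayfish: λ·39/(1 + λ·14) = 12/15 = 0.8.
Rearranging, λ(39 − 0.8×14) = 0.8, so λ = 0.8/27.8 = 0.02878 per s.

0.029 per s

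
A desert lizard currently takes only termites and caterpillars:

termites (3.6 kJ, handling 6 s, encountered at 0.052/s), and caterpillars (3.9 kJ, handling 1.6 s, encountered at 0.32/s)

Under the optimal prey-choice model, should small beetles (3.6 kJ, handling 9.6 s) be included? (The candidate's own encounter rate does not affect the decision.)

On termites and caterpillars alone, R = ΣλE/(1+Σλh) = 1.435/1.824 = 0.7868 kJ/s.
small beetles: E/h = 3.6/9.6 = 0.375 kJ/s.
Since 0.375 < R, time spent handling small beetles is better spent searching.

No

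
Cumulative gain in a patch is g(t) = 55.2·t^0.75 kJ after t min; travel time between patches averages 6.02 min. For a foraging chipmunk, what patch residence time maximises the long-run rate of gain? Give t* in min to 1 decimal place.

18.1 min

Maximise g(t)/(T+t): set derivative to zero → g'(t)(T+t) = g(t).
g'(t) = 0.75·55.2·t^-0.25. Setting 0.75·55.2·t^-0.25 = 55.2·t^0.75/(6.02+t) gives 0.75(6.02+t) = t, so 0.25·t = 0.75×6.02.
t* = 0.75×6.02/0.25 = 18.06 min.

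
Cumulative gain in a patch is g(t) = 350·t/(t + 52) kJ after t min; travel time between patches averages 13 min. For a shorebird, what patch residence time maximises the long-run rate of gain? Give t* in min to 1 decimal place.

Optimal t* satisfies g'(t*) = g(t*)/(T + t*).
g'(t) = 350·52/(t + 52)². Setting 350·52/(t+52)² = 350t/[(t+52)(13+t)] gives 52(13+t) = t(t+52), so t² = 52×13 = 676.
t* = √676 = 26 min.

26.0 min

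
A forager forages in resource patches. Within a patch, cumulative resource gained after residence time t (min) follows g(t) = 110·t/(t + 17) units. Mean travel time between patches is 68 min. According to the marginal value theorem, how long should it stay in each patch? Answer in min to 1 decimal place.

Optimal t* satisfies g'(t*) = g(t*)/(T + t*).
g'(t) = 110·17/(t + 17)². Setting 110·17/(t+17)² = 110t/[(t+17)(68+t)] gives 17(68+t) = t(t+17), so t² = 17×68 = 1156.
t* = √1156 = 34 min.

34.0 min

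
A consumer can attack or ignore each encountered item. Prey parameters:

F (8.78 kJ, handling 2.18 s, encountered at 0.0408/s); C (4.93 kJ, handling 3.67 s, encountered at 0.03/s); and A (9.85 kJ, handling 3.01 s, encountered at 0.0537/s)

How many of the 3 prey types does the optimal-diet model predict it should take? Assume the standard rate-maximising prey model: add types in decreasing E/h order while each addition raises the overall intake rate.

3

Profitabilities (E/h, kJ/s): F 4.03, A 3.27, C 1.34. Add prey in this order while the next type's profitability exceeds the intake rate on those already taken.
Rate on top 1: 0.329. A: 3.27 > 0.329 → include.
Rate on top 2: 0.7094. C: 1.34 > 0.7094 → include.
Optimal diet: F, A, C — 3 of 3 types.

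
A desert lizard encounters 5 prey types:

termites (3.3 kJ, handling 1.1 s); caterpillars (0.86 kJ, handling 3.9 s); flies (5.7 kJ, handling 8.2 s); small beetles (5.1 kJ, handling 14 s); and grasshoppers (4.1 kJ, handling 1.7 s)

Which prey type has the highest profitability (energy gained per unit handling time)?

termites

Profitability E/h (kJ/s): termites = 3.3/1.1 = 3, caterpillars = 0.86/3.9 = 0.221, flies = 5.7/8.2 = 0.695, small beetles = 5.1/14 = 0.364, grasshoppers = 4.1/1.7 = 2.41.
Ranked: termites > grasshoppers > flies > small beetles > caterpillars.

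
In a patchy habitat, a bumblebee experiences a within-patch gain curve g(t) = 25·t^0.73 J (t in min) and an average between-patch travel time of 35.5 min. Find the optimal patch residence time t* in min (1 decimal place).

96.0 min

Maximise g(t)/(T+t): set derivative to zero → g'(t)(T+t) = g(t).
g'(t) = 0.73·25·t^-0.27. Setting 0.73·25·t^-0.27 = 25·t^0.73/(35.5+t) gives 0.73(35.5+t) = t, so 0.27·t = 0.73×35.5.
t* = 0.73×35.5/0.27 = 95.98 min.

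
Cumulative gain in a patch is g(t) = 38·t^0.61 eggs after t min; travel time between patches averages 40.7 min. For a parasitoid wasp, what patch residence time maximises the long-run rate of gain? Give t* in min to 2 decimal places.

Optimal t* satisfies g'(t*) = g(t*)/(T + t*).
g'(t) = 0.61·38·t^-0.39. Setting 0.61·38·t^-0.39 = 38·t^0.61/(40.7+t) gives 0.61(40.7+t) = t, so 0.39·t = 0.61×40.7.
t* = 0.61×40.7/0.39 = 63.66 min.

63.66 min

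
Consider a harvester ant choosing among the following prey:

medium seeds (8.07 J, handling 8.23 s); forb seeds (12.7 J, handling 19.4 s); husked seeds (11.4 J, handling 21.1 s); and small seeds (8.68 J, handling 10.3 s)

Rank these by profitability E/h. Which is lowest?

husked seeds

Profitability E/h (J/s): medium seeds = 8.07/8.23 = 0.981, forb seeds = 12.7/19.4 = 0.655, husked seeds = 11.4/21.1 = 0.54, small seeds = 8.68/10.3 = 0.843.
Ranked: medium seeds > small seeds > forb seeds > husked seeds.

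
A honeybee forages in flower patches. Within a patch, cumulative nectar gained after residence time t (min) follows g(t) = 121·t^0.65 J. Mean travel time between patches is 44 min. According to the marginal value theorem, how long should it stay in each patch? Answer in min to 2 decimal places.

By the marginal value theorem, leave when the instantaneous gain rate g'(t) equals the habitat-wide average g(t)/(T + t).
g'(t) = 0.65·121·t^-0.35. Setting 0.65·121·t^-0.35 = 121·t^0.65/(44+t) gives 0.65(44+t) = t, so 0.35·t = 0.65×44.
t* = 0.65×44/0.35 = 81.71 min.

81.71 min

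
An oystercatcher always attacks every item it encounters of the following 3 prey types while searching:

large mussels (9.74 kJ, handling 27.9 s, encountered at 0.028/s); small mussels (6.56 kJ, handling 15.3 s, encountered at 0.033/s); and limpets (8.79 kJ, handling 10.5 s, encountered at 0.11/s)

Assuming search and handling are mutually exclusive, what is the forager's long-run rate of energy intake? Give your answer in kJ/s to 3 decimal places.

0.423 kJ/s

R = Σλ_iE_i / (1 + Σλ_ih_i)
Numerator: 0.028×9.74 + 0.033×6.56 + 0.11×8.79 = 1.456
Denominator: 1 + 0.028×27.9 + 0.033×15.3 + 0.11×10.5 = 3.441
R = 1.456/3.441 = 0.4231 kJ/s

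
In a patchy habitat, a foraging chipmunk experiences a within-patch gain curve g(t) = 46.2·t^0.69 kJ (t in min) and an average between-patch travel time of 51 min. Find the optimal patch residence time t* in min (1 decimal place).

Maximise g(t)/(T+t): set derivative to zero → g'(t)(T+t) = g(t).
g'(t) = 0.69·46.2·t^-0.31. Setting 0.69·46.2·t^-0.31 = 46.2·t^0.69/(51+t) gives 0.69(51+t) = t, so 0.31·t = 0.69×51.
t* = 0.69×51/0.31 = 113.5 min.

113.5 min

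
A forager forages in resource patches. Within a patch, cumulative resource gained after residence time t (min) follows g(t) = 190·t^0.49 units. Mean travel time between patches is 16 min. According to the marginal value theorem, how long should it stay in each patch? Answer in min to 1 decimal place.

Maximise g(t)/(T+t): set derivative to zero → g'(t)(T+t) = g(t).
g'(t) = 0.49·190·t^-0.51. Setting 0.49·190·t^-0.51 = 190·t^0.49/(16+t) gives 0.49(16+t) = t, so 0.51·t = 0.49×16.
t* = 0.49×16/0.51 = 15.37 min.

15.4 min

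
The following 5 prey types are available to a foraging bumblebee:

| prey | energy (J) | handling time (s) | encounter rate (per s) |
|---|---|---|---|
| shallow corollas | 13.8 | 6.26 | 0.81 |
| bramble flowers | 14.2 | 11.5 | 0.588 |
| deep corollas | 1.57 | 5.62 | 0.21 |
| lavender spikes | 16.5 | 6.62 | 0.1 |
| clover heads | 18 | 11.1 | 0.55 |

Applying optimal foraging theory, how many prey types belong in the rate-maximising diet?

Profitabilities (E/h, J/s): lavender spikes 2.49, shallow corollas 2.2, clover heads 1.62, bramble flowers 1.23, deep corollas 0.279. Add prey in this order while the next type's profitability exceeds the intake rate on those already taken.
Rate on top 1: 0.9928. shallow corollas: 2.2 > 0.9928 → include.
Rate on top 2: 1.905. clover heads: 1.62 < 1.905 → exclude; stop.
Optimal diet: lavender spikes, shallow corollas — 2 of 5 types.

2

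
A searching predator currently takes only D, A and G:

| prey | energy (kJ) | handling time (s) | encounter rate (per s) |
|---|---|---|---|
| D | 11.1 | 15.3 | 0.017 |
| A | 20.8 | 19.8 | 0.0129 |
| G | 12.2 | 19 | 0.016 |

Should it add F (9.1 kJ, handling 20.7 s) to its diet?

Current rate: (0.017×11.1 + 0.0129×20.8 + 0.016×12.2)/(1 + 0.017×15.3 + 0.0129×19.8 + 0.016×19) = 0.3585 kJ/s.
F: E/h = 9.1/20.7 = 0.4396 kJ/s.
Since 0.4396 > R, including F increases the long-run rate.

Yes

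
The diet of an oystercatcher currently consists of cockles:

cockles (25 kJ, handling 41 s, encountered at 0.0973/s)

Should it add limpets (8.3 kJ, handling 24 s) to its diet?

No

Intake rate on the current diet: R = (0.0973×25) / (1 + 0.0973×41) = 2.433/4.989 = 0.4875 kJ/s.
Profitability of limpets: 8.3/24 = 0.3458 kJ/s.
0.3458 < 0.4875, so adding limpets would lower the average — exclude it.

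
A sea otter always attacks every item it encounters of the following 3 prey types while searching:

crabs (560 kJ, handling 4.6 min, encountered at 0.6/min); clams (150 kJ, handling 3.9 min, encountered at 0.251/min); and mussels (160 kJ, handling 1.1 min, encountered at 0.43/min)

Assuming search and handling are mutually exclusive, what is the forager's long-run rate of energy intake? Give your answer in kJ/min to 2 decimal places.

84.89 kJ/min

Energy encountered per unit search time: 0.6×560 + 0.251×150 + 0.43×160 = 442.4 kJ/min.
Handling time per unit search time: 0.6×4.6 + 0.251×3.9 + 0.43×1.1 = 4.212.
Rate = 442.4/(1 + 4.212) = 84.89 kJ/min.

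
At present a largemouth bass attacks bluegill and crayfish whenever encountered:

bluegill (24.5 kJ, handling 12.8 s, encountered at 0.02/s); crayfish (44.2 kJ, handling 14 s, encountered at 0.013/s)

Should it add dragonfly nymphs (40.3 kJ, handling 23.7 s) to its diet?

On bluegill and crayfish alone, R = ΣλE/(1+Σλh) = 1.065/1.438 = 0.7403 kJ/s.
Profitability of dragonfly nymphs: 40.3/23.7 = 1.7 kJ/s.
Since 1.7 > R, including dragonfly nymphs increases the long-run rate.

Yes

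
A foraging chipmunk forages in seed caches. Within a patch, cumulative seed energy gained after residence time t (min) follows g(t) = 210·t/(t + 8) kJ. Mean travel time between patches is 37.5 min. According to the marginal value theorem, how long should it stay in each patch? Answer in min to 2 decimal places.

By the marginal value theorem, leave when the instantaneous gain rate g'(t) equals the habitat-wide average g(t)/(T + t).
g'(t) = 210·8/(t + 8)². Setting 210·8/(t+8)² = 210t/[(t+8)(37.5+t)] gives 8(37.5+t) = t(t+8), so t² = 8×37.5 = 300.
t* = √300 = 17.32 min.

17.32 min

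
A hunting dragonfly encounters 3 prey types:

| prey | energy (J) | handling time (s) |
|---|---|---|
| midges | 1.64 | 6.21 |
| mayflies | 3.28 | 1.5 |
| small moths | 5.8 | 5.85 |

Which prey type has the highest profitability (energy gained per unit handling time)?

Profitability E/h (J/s): midges = 1.64/6.21 = 0.264, mayflies = 3.28/1.5 = 2.19, small moths = 5.8/5.85 = 0.991.
Ranked: mayflies > small moths > midges.

mayflies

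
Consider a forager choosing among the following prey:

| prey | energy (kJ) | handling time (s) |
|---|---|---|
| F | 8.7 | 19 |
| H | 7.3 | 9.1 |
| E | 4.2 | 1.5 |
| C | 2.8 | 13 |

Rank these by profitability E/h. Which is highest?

Profitability E/h (kJ/s): F = 8.7/19 = 0.458, H = 7.3/9.1 = 0.802, E = 4.2/1.5 = 2.8, C = 2.8/13 = 0.215.
Ranked: E > H > F > C.

E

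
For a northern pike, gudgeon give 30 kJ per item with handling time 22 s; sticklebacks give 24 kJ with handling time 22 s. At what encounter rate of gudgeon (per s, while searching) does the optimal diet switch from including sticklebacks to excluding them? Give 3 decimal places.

0.182 per s

The zero-one rule: include sticklebacks iff E₂/h₂ > λE₁/(1+λh₁). Equality gives the switch point.
λE₁h₂ = E₂ + λE₂h₁ ⇒ λ = E₂/(E₁h₂ − E₂h₁) = 24/(660 − 528) = 0.1818 per s.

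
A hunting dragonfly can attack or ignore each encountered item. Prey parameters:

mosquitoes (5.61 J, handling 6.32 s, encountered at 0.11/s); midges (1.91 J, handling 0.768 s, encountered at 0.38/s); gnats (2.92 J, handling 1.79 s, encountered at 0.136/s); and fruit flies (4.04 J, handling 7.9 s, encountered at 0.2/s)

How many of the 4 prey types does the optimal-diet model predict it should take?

E/h in descending order: midges 2.49, gnats 1.63, mosquitoes 0.888, fruit flies 0.511 J/s. The optimal diet is the largest prefix of this list for which every included type satisfies E_i/h_i > R on the types above it.
Rate on top 1: 0.5618. gnats: 1.63 > 0.5618 → include.
Rate on top 2: 0.7314. mosquitoes: 0.888 > 0.7314 → include.
Rate on top 3: 0.7801. fruit flies: 0.511 < 0.7801 → exclude; stop.
Optimal diet: midges, gnats, mosquitoes — 3 of 4 types.

3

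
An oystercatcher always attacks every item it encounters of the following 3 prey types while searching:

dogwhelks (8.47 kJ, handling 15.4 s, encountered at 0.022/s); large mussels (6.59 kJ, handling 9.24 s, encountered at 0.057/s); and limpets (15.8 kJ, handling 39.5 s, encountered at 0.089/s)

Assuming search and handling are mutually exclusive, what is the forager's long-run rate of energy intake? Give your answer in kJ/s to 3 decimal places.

R = Σλ_iE_i / (1 + Σλ_ih_i)
Numerator: 0.022×8.47 + 0.057×6.59 + 0.089×15.8 = 1.968
Denominator: 1 + 0.022×15.4 + 0.057×9.24 + 0.089×39.5 = 5.381
R = 1.968/5.381 = 0.3658 kJ/s

0.366 kJ/s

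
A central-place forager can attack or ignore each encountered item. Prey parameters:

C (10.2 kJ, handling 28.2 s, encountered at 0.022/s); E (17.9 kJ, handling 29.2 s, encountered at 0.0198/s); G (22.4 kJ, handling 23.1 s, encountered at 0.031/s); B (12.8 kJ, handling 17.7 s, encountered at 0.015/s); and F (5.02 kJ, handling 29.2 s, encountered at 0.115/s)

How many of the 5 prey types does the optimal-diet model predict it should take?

Profitabilities (E/h, kJ/s): G 0.97, B 0.723, E 0.613, C 0.362, F 0.172. Add prey in this order while the next type's profitability exceeds the intake rate on those already taken.
Rate on top 1: 0.4046. B: 0.723 > 0.4046 → include.
Rate on top 2: 0.4473. E: 0.613 > 0.4473 → include.
Rate on top 3: 0.4847. C: 0.362 < 0.4847 → exclude; stop.
Optimal diet: G, B, E — 3 of 5 types.

3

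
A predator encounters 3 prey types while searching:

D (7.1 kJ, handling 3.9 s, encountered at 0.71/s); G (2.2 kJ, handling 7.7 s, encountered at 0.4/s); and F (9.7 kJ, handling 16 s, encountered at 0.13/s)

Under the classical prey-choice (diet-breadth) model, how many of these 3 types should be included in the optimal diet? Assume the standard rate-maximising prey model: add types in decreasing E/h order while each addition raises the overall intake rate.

1

Profitabilities (E/h, kJ/s): D 1.82, F 0.606, G 0.286. Add prey in this order while the next type's profitability exceeds the intake rate on those already taken.
Rate on top 1: 1.337. F: 0.606 < 1.337 → exclude; stop.
Optimal diet: D — 1 of 3 types.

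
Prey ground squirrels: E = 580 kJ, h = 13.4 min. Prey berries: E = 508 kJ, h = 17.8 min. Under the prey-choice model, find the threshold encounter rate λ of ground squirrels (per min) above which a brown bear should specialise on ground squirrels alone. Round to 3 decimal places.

At the threshold, the rate on ground squirrels alone equals the profitability of berries: λ·580/(1 + λ·13.4) = 508/17.8 = 28.54.
Rearranging, λ(580 − 28.54×13.4) = 28.54, so λ = 28.54/197.6 = 0.1444 per min.

0.144 per min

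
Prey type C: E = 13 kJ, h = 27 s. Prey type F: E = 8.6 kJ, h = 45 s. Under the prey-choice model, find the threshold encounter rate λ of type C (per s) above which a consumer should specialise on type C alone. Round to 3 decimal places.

0.024 per s

The zero-one rule: include type F iff E₂/h₂ > λE₁/(1+λh₁). Equality gives the switch point.
λE₁h₂ = E₂ + λE₂h₁ ⇒ λ = E₂/(E₁h₂ − E₂h₁) = 8.6/(585 − 232.2) = 0.02438 per s.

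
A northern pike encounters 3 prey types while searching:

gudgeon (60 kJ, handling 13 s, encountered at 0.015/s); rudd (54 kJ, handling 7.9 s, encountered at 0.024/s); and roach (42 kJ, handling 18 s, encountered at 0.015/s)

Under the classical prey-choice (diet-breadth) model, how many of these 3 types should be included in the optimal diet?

3

E/h in descending order: rudd 6.84, gudgeon 4.62, roach 2.33 kJ/s. The optimal diet is the largest prefix of this list for which every included type satisfies E_i/h_i > R on the types above it.
Rate on top 1: 1.089. gudgeon: 4.62 > 1.089 → include.
Rate on top 2: 1.586. roach: 2.33 > 1.586 → include.
Optimal diet: rudd, gudgeon, roach — 3 of 3 types.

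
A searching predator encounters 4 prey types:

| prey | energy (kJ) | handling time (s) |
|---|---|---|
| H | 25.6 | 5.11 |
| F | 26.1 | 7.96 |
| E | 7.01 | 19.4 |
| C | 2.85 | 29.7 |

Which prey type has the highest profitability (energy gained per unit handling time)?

H

In descending order of E/h:
H: 25.6/5.11 = 5.01 kJ/s
F: 26.1/7.96 = 3.28 kJ/s
E: 7.01/19.4 = 0.361 kJ/s
C: 2.85/29.7 = 0.096 kJ/s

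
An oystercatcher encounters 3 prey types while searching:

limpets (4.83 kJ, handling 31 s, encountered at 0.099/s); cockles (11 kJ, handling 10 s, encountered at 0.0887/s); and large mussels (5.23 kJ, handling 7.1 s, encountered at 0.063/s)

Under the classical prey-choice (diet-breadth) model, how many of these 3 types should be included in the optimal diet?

2

Rank by E/h (kJ/s): cockles 1.1, large mussels 0.737, limpets 0.156. Include each in turn until the next type's E/h falls below the running intake rate.
Rate on top 1: 0.5171. large mussels: 0.737 > 0.5171 → include.
Rate on top 2: 0.5591. limpets: 0.156 < 0.5591 → exclude; stop.
Optimal diet: cockles, large mussels — 2 of 3 types.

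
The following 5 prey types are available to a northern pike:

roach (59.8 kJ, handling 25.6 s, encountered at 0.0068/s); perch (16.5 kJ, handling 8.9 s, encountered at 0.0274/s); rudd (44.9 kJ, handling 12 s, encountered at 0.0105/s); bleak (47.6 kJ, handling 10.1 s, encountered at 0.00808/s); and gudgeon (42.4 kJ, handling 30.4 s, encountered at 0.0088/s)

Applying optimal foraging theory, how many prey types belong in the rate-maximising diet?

5

E/h in descending order: bleak 4.71, rudd 3.74, roach 2.34, perch 1.85, gudgeon 1.39 kJ/s. The optimal diet is the largest prefix of this list for which every included type satisfies E_i/h_i > R on the types above it.
Rate on top 1: 0.3556. rudd: 3.74 > 0.3556 → include.
Rate on top 2: 0.7089. roach: 2.34 > 0.7089 → include.
Rate on top 3: 0.9139. perch: 1.85 > 0.9139 → include.
Rate on top 4: 1.055. gudgeon: 1.39 > 1.055 → include.
Optimal diet: bleak, rudd, roach, perch, gudgeon — 5 of 5 types.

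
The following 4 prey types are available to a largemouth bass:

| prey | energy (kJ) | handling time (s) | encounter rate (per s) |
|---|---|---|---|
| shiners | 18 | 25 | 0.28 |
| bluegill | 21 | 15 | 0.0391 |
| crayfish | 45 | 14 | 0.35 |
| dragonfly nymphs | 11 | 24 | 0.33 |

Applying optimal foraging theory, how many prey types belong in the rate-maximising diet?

1

Profitabilities (E/h, kJ/s): crayfish 3.21, bluegill 1.4, shiners 0.72, dragonfly nymphs 0.458. Add prey in this order while the next type's profitability exceeds the intake rate on those already taken.
Rate on top 1: 2.669. bluegill: 1.4 < 2.669 → exclude; stop.
Optimal diet: crayfish — 1 of 4 types.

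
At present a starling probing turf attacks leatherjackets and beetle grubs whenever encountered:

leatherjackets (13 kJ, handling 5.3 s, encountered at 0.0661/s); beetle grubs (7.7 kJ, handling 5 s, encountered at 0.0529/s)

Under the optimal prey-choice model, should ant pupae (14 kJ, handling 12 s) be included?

Yes

On leatherjackets and beetle grubs alone, R = ΣλE/(1+Σλh) = 1.267/1.615 = 0.7844 kJ/s.
Profitability of ant pupae: 14/12 = 1.167 kJ/s.
1.167 > 0.7844, so adding ant pupae raises the average — include it.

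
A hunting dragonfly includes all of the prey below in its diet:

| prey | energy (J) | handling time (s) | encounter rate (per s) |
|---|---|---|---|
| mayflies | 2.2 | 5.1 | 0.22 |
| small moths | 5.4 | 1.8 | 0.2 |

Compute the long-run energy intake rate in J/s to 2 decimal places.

0.63 J/s

Energy encountered per unit search time: 0.22×2.2 + 0.2×5.4 = 1.564 J/s.
Handling time per unit search time: 0.22×5.1 + 0.2×1.8 = 1.482.
Rate = 1.564/(1 + 1.482) = 0.6301 J/s.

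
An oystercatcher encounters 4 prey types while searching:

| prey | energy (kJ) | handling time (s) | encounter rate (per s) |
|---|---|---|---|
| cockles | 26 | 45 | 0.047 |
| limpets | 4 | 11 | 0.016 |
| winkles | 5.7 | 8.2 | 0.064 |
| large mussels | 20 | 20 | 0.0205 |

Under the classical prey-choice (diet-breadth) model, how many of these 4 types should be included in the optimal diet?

E/h in descending order: large mussels 1, winkles 0.695, cockles 0.578, limpets 0.364 kJ/s. The optimal diet is the largest prefix of this list for which every included type satisfies E_i/h_i > R on the types above it.
Rate on top 1: 0.2908. winkles: 0.695 > 0.2908 → include.
Rate on top 2: 0.4005. cockles: 0.578 > 0.4005 → include.
Rate on top 3: 0.4931. limpets: 0.364 < 0.4931 → exclude; stop.
Optimal diet: large mussels, winkles, cockles — 3 of 4 types.

3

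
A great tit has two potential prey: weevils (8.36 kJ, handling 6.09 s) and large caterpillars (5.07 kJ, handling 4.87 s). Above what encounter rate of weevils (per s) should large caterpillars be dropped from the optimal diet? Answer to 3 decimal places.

The zero-one rule: include large caterpillars iff E₂/h₂ > λE₁/(1+λh₁). Equality gives the switch point.
λE₁h₂ = E₂ + λE₂h₁ ⇒ λ = E₂/(E₁h₂ − E₂h₁) = 5.07/(40.71 − 30.88) = 0.5154 per s.

0.515 per s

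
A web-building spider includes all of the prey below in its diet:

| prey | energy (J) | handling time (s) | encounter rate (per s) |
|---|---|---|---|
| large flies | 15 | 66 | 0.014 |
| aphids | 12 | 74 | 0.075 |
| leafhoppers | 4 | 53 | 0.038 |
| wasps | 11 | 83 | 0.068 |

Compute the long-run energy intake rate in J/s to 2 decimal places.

0.13 J/s

R = (0.014×15 + 0.075×12 + 0.038×4 + 0.068×11) / (1 + 0.014×66 + 0.075×74 + 0.038×53 + 0.068×83) = 2.01/15.13 = 0.1328 J/s.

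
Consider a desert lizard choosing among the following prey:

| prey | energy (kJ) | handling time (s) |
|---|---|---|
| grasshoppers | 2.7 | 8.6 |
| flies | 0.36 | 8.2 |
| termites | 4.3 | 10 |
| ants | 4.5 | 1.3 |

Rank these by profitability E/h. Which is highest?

In descending order of E/h:
ants: 4.5/1.3 = 3.46 kJ/s
termites: 4.3/10 = 0.43 kJ/s
grasshoppers: 2.7/8.6 = 0.314 kJ/s
flies: 0.36/8.2 = 0.0439 kJ/s

ants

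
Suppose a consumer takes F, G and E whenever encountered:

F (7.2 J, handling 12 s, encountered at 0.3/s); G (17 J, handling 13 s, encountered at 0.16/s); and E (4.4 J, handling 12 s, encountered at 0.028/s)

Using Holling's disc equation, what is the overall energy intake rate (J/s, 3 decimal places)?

R = (0.3×7.2 + 0.16×17 + 0.028×4.4) / (1 + 0.3×12 + 0.16×13 + 0.028×12) = 5.003/7.016 = 0.7131 J/s.

0.713 J/s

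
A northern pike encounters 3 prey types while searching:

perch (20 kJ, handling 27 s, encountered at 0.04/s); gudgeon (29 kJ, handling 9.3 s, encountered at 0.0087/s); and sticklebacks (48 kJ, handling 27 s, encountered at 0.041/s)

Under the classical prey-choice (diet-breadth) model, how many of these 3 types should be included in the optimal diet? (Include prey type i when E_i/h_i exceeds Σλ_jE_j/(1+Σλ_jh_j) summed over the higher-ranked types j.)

2

Rank by E/h (kJ/s): gudgeon 3.12, sticklebacks 1.78, perch 0.741. Include each in turn until the next type's E/h falls below the running intake rate.
Rate on top 1: 0.2334. sticklebacks: 1.78 > 0.2334 → include.
Rate on top 2: 1.015. perch: 0.741 < 1.015 → exclude; stop.
Optimal diet: gudgeon, sticklebacks — 2 of 3 types.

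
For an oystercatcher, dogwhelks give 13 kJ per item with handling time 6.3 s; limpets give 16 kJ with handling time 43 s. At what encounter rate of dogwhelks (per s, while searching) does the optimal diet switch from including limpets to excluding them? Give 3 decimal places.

At the threshold, the rate on dogwhelks alone equals the profitability of limpets: λ·13/(1 + λ·6.3) = 16/43 = 0.3721.
Rearranging, λ(13 − 0.3721×6.3) = 0.3721, so λ = 0.3721/10.66 = 0.03492 per s.

0.035 per s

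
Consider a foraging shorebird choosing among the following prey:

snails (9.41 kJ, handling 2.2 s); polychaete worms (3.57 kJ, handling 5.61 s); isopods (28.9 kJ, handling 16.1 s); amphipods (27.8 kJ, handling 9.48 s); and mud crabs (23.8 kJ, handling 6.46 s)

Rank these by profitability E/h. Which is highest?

snails

Profitability E/h (kJ/s): snails = 9.41/2.2 = 4.28, polychaete worms = 3.57/5.61 = 0.636, isopods = 28.9/16.1 = 1.8, amphipods = 27.8/9.48 = 2.93, mud crabs = 23.8/6.46 = 3.68.
Ranked: snails > mud crabs > amphipods > isopods > polychaete worms.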